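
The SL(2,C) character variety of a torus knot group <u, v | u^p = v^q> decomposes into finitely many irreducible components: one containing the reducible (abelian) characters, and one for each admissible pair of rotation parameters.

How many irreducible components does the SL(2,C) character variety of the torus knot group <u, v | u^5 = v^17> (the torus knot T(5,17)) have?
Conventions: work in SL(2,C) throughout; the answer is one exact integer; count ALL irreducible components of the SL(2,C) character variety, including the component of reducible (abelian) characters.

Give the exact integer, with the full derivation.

For T(5,17): irreducibility forces the central element u^5 = v^17 to one of +I, -I.
This locks tr(u) to 2*cos(pi*alpha/5), alpha in 1..4, and tr(v) to 2*cos(pi*beta/17), beta in 1..16, on each component of irreducible characters.
Consistency of u^5 = (-1)^alpha I with v^17 = (-1)^beta I forces alpha = beta (mod 2).
Counting: 2 odd alphas x 8 odd betas + 2 even alphas x 8 even betas = 16 + 16 = 32.
components with irreducible characters: 32; plus the single component of reducible (abelian) characters: total 33.

33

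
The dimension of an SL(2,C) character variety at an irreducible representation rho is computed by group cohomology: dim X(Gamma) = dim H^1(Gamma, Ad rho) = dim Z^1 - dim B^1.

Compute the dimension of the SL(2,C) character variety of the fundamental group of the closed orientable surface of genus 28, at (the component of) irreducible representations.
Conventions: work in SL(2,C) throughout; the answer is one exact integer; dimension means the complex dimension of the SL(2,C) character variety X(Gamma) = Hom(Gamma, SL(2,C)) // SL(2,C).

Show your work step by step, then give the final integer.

162

The genus-28 surface group: 2g = 56 generators, one relator prod [a_i, b_i].
A cocycle assigns one sl_2 vector per generator subject to the relator condition d_2(z) = 0: dim of the unconstrained space is 3*2g = 168.
At an irreducible rho, H^2 = coker(d_2) vanishes (Poincare duality: H^2 is dual to H^0 = invariants = 0), so d_2 is surjective onto sl_2 and dim Z^1 = 168 - 3 = 165.
dim B^1 = 3 (coboundaries, injective at irreducible rho).
dim H^1 = 165 - 3 = 162 = dim X.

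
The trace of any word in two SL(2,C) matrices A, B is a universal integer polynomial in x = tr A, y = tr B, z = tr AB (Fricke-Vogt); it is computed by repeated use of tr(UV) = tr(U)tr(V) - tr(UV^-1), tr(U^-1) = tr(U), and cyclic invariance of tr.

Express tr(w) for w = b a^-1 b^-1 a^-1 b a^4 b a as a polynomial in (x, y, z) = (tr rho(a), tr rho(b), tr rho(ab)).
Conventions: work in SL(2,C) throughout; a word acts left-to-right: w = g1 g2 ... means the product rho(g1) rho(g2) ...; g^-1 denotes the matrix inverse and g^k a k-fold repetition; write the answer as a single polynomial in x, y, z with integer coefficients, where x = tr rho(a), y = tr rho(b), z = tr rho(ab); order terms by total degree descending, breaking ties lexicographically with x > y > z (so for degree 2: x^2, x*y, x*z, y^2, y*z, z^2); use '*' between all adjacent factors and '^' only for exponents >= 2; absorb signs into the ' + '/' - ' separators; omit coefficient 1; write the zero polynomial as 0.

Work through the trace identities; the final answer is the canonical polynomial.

tr(a b a b) = tr(a b)*tr(a b) - tr(1)  (split on a) = z^2 - 2
tr(a b a) = tr(a)*tr(b a) - tr(b)  (reduce the a square) = x*z - y
tr(b a b^2 a) = tr(b)*tr(a b a b) - tr(a b a)  (reduce the b square) = y*z^2 - x*z - y
tr(a b^2) = tr(b)*tr(a b) - tr(a)  (reduce the b square) = y*z - x
tr(b a b^2) = tr(b)*tr(a b^2) - tr(a b)  (reduce the b square) = y^2*z - x*y - z
tr(a b a b^2 a) = tr(a)*tr(b a b^2 a) - tr(b a b^2)  (reduce the a square) = x*y*z^2 - x^2*z - y^2*z + z
tr(a^2 b a b^2 a) = tr(a)*tr(a b a b^2 a) - tr(a b a b^2)  (reduce the a square) = x^2*y*z^2 - x^3*z - x*y^2*z - y*z^2 + 2*x*z + y
tr(b a^4 b a b) = tr(a)*tr(a^2 b a b^2 a) - tr(a^2 b a b^2)  (reduce the a square) = x^3*y*z^2 - x^4*z - x^2*y^2*z - 2*x*y*z^2 + 3*x^2*z + y^2*z + x*y - z
tr(b a b a b a) = tr(b a)*tr(b a b a) - tr(b^-1 a^-1)  (split on b) = z^3 - 3*z
tr(b a b a b a^2) = tr(a)*tr(b a b a b a) - tr(b a b a b)  (reduce the a square) = x*z^3 - y*z^2 - 2*x*z + y
tr(b a b a b a^3) = tr(a)*tr(b a b a b a^2) - tr(b a b a b a)  (reduce the a square) = x^2*z^3 - x*y*z^2 - 2*x^2*z - z^3 + x*y + 3*z
tr(b a^4 b a b a) = tr(a)*tr(b a b a b a^3) - tr(b a b a b a^2)  (reduce the a square) = x^3*z^3 - x^2*y*z^2 - 2*x^3*z - 2*x*z^3 + x^2*y + y*z^2 + 5*x*z - y
tr(b a^4 b a b a^-1) = tr(b a^4 b a b)*tr(a) - tr(b a^4 b a b a)  (eliminate a^-1) = x^4*y*z^2 - x^5*z - x^3*y^2*z - x^3*z^3 - x^2*y*z^2 + 5*x^3*z + x*y^2*z + 2*x*z^3 - y*z^2 - 6*x*z + y
tr(a^-1 b a^4 b a b a^-1) = tr(b a^4 b a b a^-1)*tr(a) - tr(b a^4 b a b)  (eliminate a^-1) = x^5*y*z^2 - x^6*z - x^4*y^2*z - x^4*z^3 - 2*x^3*y*z^2 + 6*x^4*z + 2*x^2*y^2*z + 2*x^2*z^3 + x*y*z^2 - 9*x^2*z - y^2*z + z
tr(b a b a^2) = tr(a)*tr(b a b a) - tr(b a b)  (reduce the a square) = x*z^2 - y*z - x
tr(a^3 b a b) = tr(a)*tr(b a b a^2) - tr(b a b a)  (reduce the a square) = x^2*z^2 - x*y*z - x^2 - z^2 + 2
tr(a^2 b a b^3 a) = tr(b)*tr(a^3 b a b^2) - tr(a^3 b a b)  (reduce the b square) = x^2*y^2*z^2 - x^3*y*z - x*y^3*z - x^2*z^2 - y^2*z^2 + 3*x*y*z + x^2 + y^2 + z^2 - 2
tr(a^2 b a b^3) = tr(b)*tr(b a^2 b a b) - tr(b a^2 b a)  (reduce the b square) = x*y^2*z^2 - x^2*y*z - y^3*z - x*z^2 + 2*y*z + x
tr(b^2 a^4 b a b) = tr(a)*tr(a^2 b a b^3 a) - tr(a^2 b a b^3)  (reduce the a square) = x^3*y^2*z^2 - x^4*y*z - x^2*y^3*z - x^3*z^2 - 2*x*y^2*z^2 + 4*x^2*y*z + y^3*z + x^3 + x*y^2 + 2*x*z^2 - 2*y*z - 3*x
tr(a b a b a b^2 a) = tr(b)*tr(a^2 b a b a b) - tr(a^2 b a b a)  (reduce the b square) = x*y*z^3 - x^2*z^2 - y^2*z^2 - x*y*z + x^2 + y^2 + z^2 - 2
tr(a b a b a b^2) = tr(b)*tr(a b a b a b) - tr(a b a b a)  (reduce the b square) = y*z^3 - x*z^2 - 2*y*z + x
tr(b a b a b^2 a^3) = tr(a)*tr(a b a b a b^2 a) - tr(a b a b a b^2)  (reduce the a square) = x^2*y*z^3 - x^3*z^2 - x*y^2*z^2 - x^2*y*z - y*z^3 + x^3 + x*y^2 + 2*x*z^2 + 2*y*z - 3*x
tr(b^2 a^4 b a b a) = tr(a)*tr(b a b a b^2 a^3) - tr(b a b a b^2 a^2)  (reduce the a square) = x^3*y*z^3 - x^4*z^2 - x^2*y^2*z^2 - x^3*y*z - 2*x*y*z^3 + x^4 + x^2*y^2 + 3*x^2*z^2 + y^2*z^2 + 3*x*y*z - 4*x^2 - y^2 - z^2 + 2
tr(b a^4 b a b a^-1 b) = tr(b^2 a^4 b a b)*tr(a) - tr(b^2 a^4 b a b a)  (eliminate a^-1) = x^4*y^2*z^2 - x^5*y*z - x^3*y^3*z - x^3*y*z^3 - x^2*y^2*z^2 + 5*x^3*y*z + x*y^3*z + 2*x*y*z^3 - x^2*z^2 - y^2*z^2 - 5*x*y*z + x^2 + y^2 + z^2 - 2
tr(a^2) = tr(a)*tr(a) - tr(1)  (reduce the a square) = x^2 - 2
tr(a b^2 a) = tr(b)*tr(a^2 b) - tr(a^2)  (reduce the b square) = x*y*z - x^2 - y^2 + 2
tr(b a b^2 a b) = tr(b)*tr(a b^2 a b) - tr(a b^2 a)  (reduce the b square) = y^2*z^2 - 2*x*y*z + x^2 - 2
tr(a b a b^2 a b a) = tr(a)*tr(b a b^2 a b a) - tr(b a b^2 a b)  (reduce the a square) = x*y*z^3 - x^2*z^2 - y^2*z^2 + 2
tr(b a b^2 a b a^3) = tr(a)*tr(a b a b^2 a b a) - tr(a b a b^2 a b)  (reduce the a square) = x^2*y*z^3 - x^3*z^2 - x*y^2*z^2 - y*z^3 + x*z^2 + 2*y*z + x
tr(b a b a^4 b a b) = tr(a)*tr(b a b^2 a b a^3) - tr(b a b^2 a b a^2)  (reduce the a square) = x^3*y*z^3 - x^4*z^2 - x^2*y^2*z^2 - 2*x*y*z^3 + 2*x^2*z^2 + y^2*z^2 + 2*x*y*z + x^2 - 2
tr(b a b a b a b a) = tr(b a b a b a)*tr(b a) - tr(a b a b)  (split on b) = z^4 - 4*z^2 + 2
tr(b a b a b a b a^2) = tr(a)*tr(b a b a b a b a) - tr(b a b a b a b)  (reduce the a square) = x*z^4 - y*z^3 - 3*x*z^2 + 2*y*z + x
tr(b a b a b a b a^3) = tr(a)*tr(b a b a b a b a^2) - tr(b a b a b a b a)  (reduce the a square) = x^2*z^4 - x*y*z^3 - 3*x^2*z^2 - z^4 + 2*x*y*z + x^2 + 4*z^2 - 2
tr(b a b a^4 b a b a) = tr(a)*tr(b a b a b a b a^3) - tr(b a b a b a b a^2)  (reduce the a square) = x^3*z^4 - x^2*y*z^3 - 3*x^3*z^2 - 2*x*z^4 + 2*x^2*y*z + y*z^3 + x^3 + 7*x*z^2 - 2*y*z - 3*x
tr(b a^4 b a b a^-1 b a) = tr(b a b a^4 b a b)*tr(a) - tr(b a b a^4 b a b a)  (eliminate a^-1) = x^4*y*z^3 - x^5*z^2 - x^3*y^2*z^2 - x^3*z^4 - x^2*y*z^3 + 5*x^3*z^2 + x*y^2*z^2 + 2*x*z^4 - y*z^3 - 7*x*z^2 + 2*y*z + x
tr(a^-1 b a^4 b a b a^-1 b) = tr(b a^4 b a b a^-1 b)*tr(a) - tr(b a^4 b a b a^-1 b a)  (eliminate a^-1) = x^5*y^2*z^2 - x^6*y*z - x^4*y^3*z - 2*x^4*y*z^3 + x^5*z^2 + x^3*z^4 + 5*x^4*y*z + x^2*y^3*z + 3*x^2*y*z^3 - 6*x^3*z^2 - 2*x*y^2*z^2 - 2*x*z^4 - 5*x^2*y*z + y*z^3 + x^3 + x*y^2 + 8*x*z^2 - 2*y*z - 3*x
tr(b a^-1 b^-1 a^-1 b a^4 b a) = tr(a^-1 b a^4 b a b a^-1)*tr(b) - tr(a^-1 b a^4 b a b a^-1 b)  (eliminate b^-1) = x^4*y*z^3 - x^5*z^2 - 2*x^3*y^2*z^2 - x^3*z^4 + x^4*y*z + x^2*y^3*z - x^2*y*z^3 + 6*x^3*z^2 + 3*x*y^2*z^2 + 2*x*z^4 - 4*x^2*y*z - y^3*z - y*z^3 - x^3 - x*y^2 - 8*x*z^2 + 3*y*z + 3*x

x^4*y*z^3 - x^5*z^2 - 2*x^3*y^2*z^2 - x^3*z^4 + x^4*y*z + x^2*y^3*z - x^2*y*z^3 + 6*x^3*z^2 + 3*x*y^2*z^2 + 2*x*z^4 - 4*x^2*y*z - y^3*z - y*z^3 - x^3 - x*y^2 - 8*x*z^2 + 3*y*z + 3*x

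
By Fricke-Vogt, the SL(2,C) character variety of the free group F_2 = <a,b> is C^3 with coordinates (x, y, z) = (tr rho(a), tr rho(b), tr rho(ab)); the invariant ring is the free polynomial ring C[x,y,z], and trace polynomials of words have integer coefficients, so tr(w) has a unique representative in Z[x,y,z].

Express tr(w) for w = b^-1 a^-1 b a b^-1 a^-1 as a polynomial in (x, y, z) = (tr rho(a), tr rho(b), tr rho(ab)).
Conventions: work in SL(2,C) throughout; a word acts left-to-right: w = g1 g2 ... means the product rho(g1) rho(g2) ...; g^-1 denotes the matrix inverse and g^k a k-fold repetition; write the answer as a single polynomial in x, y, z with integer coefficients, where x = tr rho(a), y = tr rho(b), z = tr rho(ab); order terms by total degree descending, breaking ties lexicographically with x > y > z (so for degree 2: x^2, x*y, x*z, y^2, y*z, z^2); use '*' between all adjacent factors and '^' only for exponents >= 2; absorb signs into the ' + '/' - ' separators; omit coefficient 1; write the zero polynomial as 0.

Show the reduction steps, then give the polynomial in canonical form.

and tr(a b a) = tr(a) * tr(b a) - tr(b)  (reduce the a square) = x*z - y
tr(a b a b) = tr(b a) * tr(b a) - tr(1)  (split on b) = z^2 - 2
and tr(b a b^-1 a) = tr(a b a) * tr(b) - tr(a b a b)  (eliminate b^-1) = x*y*z - y^2 - z^2 + 2
tr(a^-1 b a b^-1) = tr(b a b^-1) * tr(a) - tr(b a b^-1 a)  (eliminate a^-1) = -x*y*z + x^2 + y^2 + z^2 - 2
tr(b^-1 a^-1 b a b^-1) = tr(a^-1 b a b^-1) * tr(b) - tr(a^-1 b a)  (eliminate b^-1) = -x*y^2*z + x^2*y + y^3 + y*z^2 - 3*y
and tr(a^2) = tr(a) * tr(a) - tr(1)  (reduce the a square) = x^2 - 2
and tr(a b^-1 a) = tr(a^2) * tr(b) - tr(a^2 b)  (eliminate b^-1) = x^2*y - x*z - y
tr(a b a^2) = tr(a) * tr(b a^2) - tr(b a)  (reduce the a square) = x^2*z - x*y - z
next, tr(b a b) = tr(b) * tr(a b) - tr(a)  (reduce the b square) = y*z - x
and tr(a b a^2 b) = tr(a) * tr(b a b a) - tr(b a b)  (reduce the a square) = x*z^2 - y*z - x
tr(a b^-1 a b a) = tr(a b a^2) * tr(b) - tr(a b a^2 b)  (eliminate b^-1) = x^2*y*z - x*y^2 - x*z^2 + x
next, tr(a b a b a b) = tr(b a b a) * tr(b a) - tr(a b)  (split on b) = z^3 - 3*z
tr(a b^-1 a b a b) = tr(a b a b a) * tr(b) - tr(a b a b a b)  (eliminate b^-1) = x*y*z^2 - y^2*z - z^3 - x*y + 3*z
tr(b a b^-1 a b^-1 a) = tr(a b^-1 a b a) * tr(b) - tr(a b^-1 a b a b)  (eliminate b^-1) = x^2*y^2*z - x*y^3 - 2*x*y*z^2 + y^2*z + z^3 + 2*x*y - 3*z
and tr(b^-1 a^-1 b a b^-1 a) = tr(b a b^-1 a b^-1) * tr(a) - tr(b a b^-1 a b^-1 a)  (eliminate a^-1) = -x^2*y^2*z + x^3*y + x*y^3 + 2*x*y*z^2 - x^2*z - y^2*z - z^3 - 3*x*y + 3*z
and tr(b^-1 a^-1 b a b^-1 a^-1) = tr(b^-1 a^-1 b a b^-1) * tr(a) - tr(b^-1 a^-1 b a b^-1 a)  (eliminate a^-1) = -x*y*z^2 + x^2*z + y^2*z + z^3 - 3*z

-x*y*z^2 + x^2*z + y^2*z + z^3 - 3*z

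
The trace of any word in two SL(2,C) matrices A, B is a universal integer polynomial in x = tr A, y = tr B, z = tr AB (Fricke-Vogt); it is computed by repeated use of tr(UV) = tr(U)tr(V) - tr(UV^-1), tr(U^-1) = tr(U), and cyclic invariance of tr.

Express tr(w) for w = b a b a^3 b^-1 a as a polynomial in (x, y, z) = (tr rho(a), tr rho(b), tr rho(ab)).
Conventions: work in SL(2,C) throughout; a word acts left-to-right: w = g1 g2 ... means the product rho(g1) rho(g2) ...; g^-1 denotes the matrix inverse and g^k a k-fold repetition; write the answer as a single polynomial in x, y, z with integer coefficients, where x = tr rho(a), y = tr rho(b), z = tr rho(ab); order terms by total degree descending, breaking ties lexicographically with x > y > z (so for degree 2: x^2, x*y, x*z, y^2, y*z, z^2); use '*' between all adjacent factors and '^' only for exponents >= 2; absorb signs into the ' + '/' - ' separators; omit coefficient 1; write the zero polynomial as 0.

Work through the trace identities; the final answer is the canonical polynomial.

tr(b a b a) = tr(a b)*tr(a b) - tr(1)   [split at repeated a] = z^2 - 2
tr(b a b) = tr(b)*tr(a b) - tr(a) = y*z - x
and tr(a b a b a) = tr(a)*tr(b a b a) - tr(b a b) = x*z^2 - y*z - x
tr(a^2 b a b a) = tr(a)*tr(a b a b a) - tr(a b a b) = x^2*z^2 - x*y*z - x^2 - z^2 + 2
tr(a b a b a^3) = tr(a)*tr(a^2 b a b a) - tr(a^2 b a b) = x^3*z^2 - x^2*y*z - x^3 - 2*x*z^2 + y*z + 3*x
tr(b a b a b a) = tr(b a b a)*tr(b a) - tr(a b)   [split at repeated b] = z^3 - 3*z
and tr(a b a) = tr(a)*tr(b a) - tr(b) = x*z - y
and tr(b a b a b) = tr(b)*tr(a b a b) - tr(a b a) = y*z^2 - x*z - y
and tr(a b a b a b a) = tr(a)*tr(b a b a b a) - tr(b a b a b) = x*z^3 - y*z^2 - 2*x*z + y
and tr(a b a b a^3 b) = tr(a)*tr(a b a b a b a) - tr(a b a b a b) = x^2*z^3 - x*y*z^2 - 2*x^2*z - z^3 + x*y + 3*z
tr(b a b a^3 b^-1 a) = tr(a b a b a^3)*tr(b) - tr(a b a b a^3 b) = x^3*y*z^2 - x^2*y^2*z - x^2*z^3 - x^3*y - x*y*z^2 + 2*x^2*z + y^2*z + z^3 + 2*x*y - 3*z

x^3*y*z^2 - x^2*y^2*z - x^2*z^3 - x^3*y - x*y*z^2 + 2*x^2*z + y^2*z + z^3 + 2*x*y - 3*z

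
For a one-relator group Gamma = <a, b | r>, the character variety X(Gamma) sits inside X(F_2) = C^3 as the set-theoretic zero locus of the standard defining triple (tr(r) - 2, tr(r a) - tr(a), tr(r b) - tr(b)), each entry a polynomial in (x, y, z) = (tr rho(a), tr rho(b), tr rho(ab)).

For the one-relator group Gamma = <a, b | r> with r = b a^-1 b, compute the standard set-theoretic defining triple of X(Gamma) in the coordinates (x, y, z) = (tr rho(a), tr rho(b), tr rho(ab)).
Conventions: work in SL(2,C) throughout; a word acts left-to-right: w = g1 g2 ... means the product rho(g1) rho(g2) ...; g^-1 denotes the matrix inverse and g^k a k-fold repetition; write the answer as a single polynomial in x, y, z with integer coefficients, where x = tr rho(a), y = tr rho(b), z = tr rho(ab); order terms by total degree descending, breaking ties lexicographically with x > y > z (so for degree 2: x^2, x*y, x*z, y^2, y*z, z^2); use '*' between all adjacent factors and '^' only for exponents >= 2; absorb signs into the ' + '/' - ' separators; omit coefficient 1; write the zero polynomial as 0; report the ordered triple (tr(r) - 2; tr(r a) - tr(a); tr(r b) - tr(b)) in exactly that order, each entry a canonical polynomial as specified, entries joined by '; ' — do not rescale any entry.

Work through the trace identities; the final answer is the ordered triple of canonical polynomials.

tr(b^2) = tr(b)*tr(b) - tr(1) = y^2 - 2
apply: tr(b^2 a) = tr(b)*tr(a b) - tr(a) = y*z - x
tr(b a^-1 b) = tr(b^2)*tr(a) - tr(b^2 a) = x*y^2 - y*z - x
use: tr(b a b a) = tr(a b)*tr(a b) - tr(1) = z^2 - 2
tr(b a^-1 b a) = tr(b a b)*tr(a) - tr(b a b a) = x*y*z - x^2 - z^2 + 2
use: tr(b^3) = tr(b)*tr(b^2) - tr(b) = y^3 - 3*y
tr(b^3 a) = tr(b)*tr(a b^2) - tr(a b) = y^2*z - x*y - z
use: tr(b a^-1 b^2) = tr(b^3)*tr(a) - tr(b^3 a) = x*y^3 - y^2*z - 2*x*y + z
assemble the triple (tr(r) - 2; tr(r a) - x; tr(r b) - y)

x*y^2 - y*z - x - 2; x*y*z - x^2 - z^2 - x + 2; x*y^3 - y^2*z - 2*x*y - y + z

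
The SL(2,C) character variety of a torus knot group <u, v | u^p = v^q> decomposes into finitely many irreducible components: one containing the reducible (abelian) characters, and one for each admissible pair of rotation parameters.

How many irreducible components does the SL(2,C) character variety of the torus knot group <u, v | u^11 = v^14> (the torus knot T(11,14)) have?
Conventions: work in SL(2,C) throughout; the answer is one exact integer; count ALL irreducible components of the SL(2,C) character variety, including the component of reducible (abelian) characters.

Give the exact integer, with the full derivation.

66

In the torus knot group T(11,14), u^11 = v^14 is central, so an irreducible representation sends it to +I or -I (Schur).
So on each irreducible component the traces are pinned: tr(u) = 2*cos(pi*alpha/11) with 1 <= alpha <= 10, tr(v) = 2*cos(pi*beta/14) with 1 <= beta <= 13.
Consistency of u^11 = (-1)^alpha I with v^14 = (-1)^beta I forces alpha = beta (mod 2).
Enumerate parity-matched pairs: 5*7 odd-odd plus 5*6 even-even gives 65.
components with irreducible characters: 65; plus the single component of reducible (abelian) characters: total 66.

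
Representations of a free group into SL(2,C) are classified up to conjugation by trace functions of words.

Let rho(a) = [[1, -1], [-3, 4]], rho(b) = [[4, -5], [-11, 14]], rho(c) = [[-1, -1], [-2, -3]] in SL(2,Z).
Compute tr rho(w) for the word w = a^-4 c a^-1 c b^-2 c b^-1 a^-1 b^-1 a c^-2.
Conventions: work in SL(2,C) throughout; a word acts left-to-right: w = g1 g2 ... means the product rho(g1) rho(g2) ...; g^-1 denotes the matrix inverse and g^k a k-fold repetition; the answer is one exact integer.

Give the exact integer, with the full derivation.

rho(a^-1) = [[4, 1], [3, 1]]
... * rho(a^-1) = [[4, 1], [3, 1]]  ->  [[19, 5], [15, 4]]
... * rho(a^-1) = [[4, 1], [3, 1]]  ->  [[91, 24], [72, 19]]
... * rho(a^-1) = [[4, 1], [3, 1]]  ->  [[436, 115], [345, 91]]
... * rho(c) = [[-1, -1], [-2, -3]]  ->  [[-666, -781], [-527, -618]]
... * rho(a^-1) = [[4, 1], [3, 1]]  ->  [[-5007, -1447], [-3962, -1145]]
... * rho(c) = [[-1, -1], [-2, -3]]  ->  [[7901, 9348], [6252, 7397]]
... * rho(b^-1) = [[14, 5], [11, 4]]  ->  [[213442, 76897], [168895, 60848]]
... * rho(b^-1) = [[14, 5], [11, 4]]  ->  [[3834055, 1374798], [3033858, 1087867]]
... * rho(c) = [[-1, -1], [-2, -3]]  ->  [[-6583651, -7958449], [-5209592, -6297459]]
... * rho(b^-1) = [[14, 5], [11, 4]]  ->  [[-179714053, -64752051], [-142206337, -51237796]]
... * rho(a^-1) = [[4, 1], [3, 1]]  ->  [[-913112365, -244466104], [-722538736, -193444133]]
... * rho(b^-1) = [[14, 5], [11, 4]]  ->  [[-15472700254, -5543426241], [-12243427767, -4386470212]]
... * rho(a) = [[1, -1], [-3, 4]]  ->  [[1157578469, -6701004710], [915982869, -5302453081]]
... * rho(c^-1) = [[-3, 1], [2, -1]]  ->  [[-16874744827, 7858583179], [-13352854769, 6218435950]]
... * rho(c^-1) = [[-3, 1], [2, -1]]  ->  [[66341400839, -24733328006], [52495436207, -19571290719]]
tr = 66341400839 + -19571290719 = 46770110120

46770110120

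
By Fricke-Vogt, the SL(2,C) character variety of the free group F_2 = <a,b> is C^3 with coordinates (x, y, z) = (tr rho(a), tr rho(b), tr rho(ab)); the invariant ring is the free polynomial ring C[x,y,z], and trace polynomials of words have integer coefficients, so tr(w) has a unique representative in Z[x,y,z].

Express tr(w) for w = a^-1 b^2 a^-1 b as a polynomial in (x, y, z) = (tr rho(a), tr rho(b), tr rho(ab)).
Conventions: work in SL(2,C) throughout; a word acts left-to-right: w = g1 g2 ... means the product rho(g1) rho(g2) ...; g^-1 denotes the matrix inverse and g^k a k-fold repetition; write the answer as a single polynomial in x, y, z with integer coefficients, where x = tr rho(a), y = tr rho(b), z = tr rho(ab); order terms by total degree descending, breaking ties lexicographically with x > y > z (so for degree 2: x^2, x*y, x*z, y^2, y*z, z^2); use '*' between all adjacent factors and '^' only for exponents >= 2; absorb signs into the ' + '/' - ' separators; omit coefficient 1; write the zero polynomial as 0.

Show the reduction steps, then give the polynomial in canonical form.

x^2*y^3 - 2*x*y^2*z - x^2*y + y*z^2 + x*z - y

trace(b^2) = trace(b) trace(b) - trace(1)  (reduce the b square) = y^2 - 2
trace(b^3) = trace(b) trace(b^2) - trace(b)  (reduce the b square) = y^3 - 3*y
so trace(a b^2) = trace(b) trace(a b) - trace(a)  (reduce the b square) = y*z - x
trace(b^3 a) = trace(b) trace(a b^2) - trace(a b)  (reduce the b square) = y^2*z - x*y - z
so trace(b^2 a^-1 b) = trace(b^3) trace(a) - trace(b^3 a)  (eliminate a^-1) = x*y^3 - y^2*z - 2*x*y + z
so trace(a b a b) = trace(a b) trace(a b) - trace(1)  (split on a) = z^2 - 2
so trace(a b a) = trace(a) trace(b a) - trace(b)  (reduce the a square) = x*z - y
reduce: trace(b a b^2 a) = trace(b) trace(a b a b) - trace(a b a)  (reduce the b square) = y*z^2 - x*z - y
reduce: trace(b^2 a^-1 b a) = trace(b a b^2) trace(a) - trace(b a b^2 a)  (eliminate a^-1) = x*y^2*z - x^2*y - y*z^2 + y
trace(a^-1 b^2 a^-1 b) = trace(b^2 a^-1 b) trace(a) - trace(b^2 a^-1 b a)  (eliminate a^-1) = x^2*y^3 - 2*x*y^2*z - x^2*y + y*z^2 + x*z - y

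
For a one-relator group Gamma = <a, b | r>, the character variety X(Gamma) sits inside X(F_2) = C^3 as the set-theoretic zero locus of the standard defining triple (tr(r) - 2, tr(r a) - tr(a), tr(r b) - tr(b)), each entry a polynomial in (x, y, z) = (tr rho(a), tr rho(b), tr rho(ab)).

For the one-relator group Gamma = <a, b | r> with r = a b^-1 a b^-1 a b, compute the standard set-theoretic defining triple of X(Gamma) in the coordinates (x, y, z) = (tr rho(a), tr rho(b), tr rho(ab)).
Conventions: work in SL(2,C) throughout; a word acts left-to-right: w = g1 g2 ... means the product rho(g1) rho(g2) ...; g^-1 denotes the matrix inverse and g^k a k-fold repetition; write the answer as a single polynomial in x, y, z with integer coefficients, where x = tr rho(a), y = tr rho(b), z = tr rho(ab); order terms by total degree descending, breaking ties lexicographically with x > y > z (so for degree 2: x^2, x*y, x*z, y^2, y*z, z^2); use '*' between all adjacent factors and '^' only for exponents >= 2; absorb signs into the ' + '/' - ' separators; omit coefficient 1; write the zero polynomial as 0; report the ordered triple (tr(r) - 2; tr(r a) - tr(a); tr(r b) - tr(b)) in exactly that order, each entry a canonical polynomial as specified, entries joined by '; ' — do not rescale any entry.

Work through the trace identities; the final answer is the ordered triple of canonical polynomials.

trace(a b a) = trace(a)*trace(b a) - trace(b)  (reduce the a square) = x*z - y
trace(a^2 b a) = trace(a)*trace(a b a) - trace(a b)  (reduce the a square) = x^2*z - x*y - z
trace(b a b a) = trace(b a)*trace(b a) - trace(1)  (split on b) = z^2 - 2
trace(b a b) = trace(b)*trace(a b) - trace(a)  (reduce the b square) = y*z - x
trace(a^2 b a b) = trace(a)*trace(b a b a) - trace(b a b)  (reduce the a square) = x*z^2 - y*z - x
trace(a b a b^-1 a) = trace(a^2 b a)*trace(b) - trace(a^2 b a b)  (eliminate b^-1) = x^2*y*z - x*y^2 - x*z^2 + x
trace(a b a b a b) = trace(a b a b)*trace(a b) - trace(b a)  (split on a) = z^3 - 3*z
trace(a b a b^-1 a b) = trace(a b a b a)*trace(b) - trace(a b a b a b)  (eliminate b^-1) = x*y*z^2 - y^2*z - z^3 - x*y + 3*z
trace(a b^-1 a b^-1 a b) = trace(a b a b^-1 a)*trace(b) - trace(a b a b^-1 a b)  (eliminate b^-1) = x^2*y^2*z - x*y^3 - 2*x*y*z^2 + y^2*z + z^3 + 2*x*y - 3*z
trace(a b a^3) = trace(a)*trace(b a^3) - trace(b a^2) = x^3*z - x^2*y - 2*x*z + y
trace(a b a^3 b) = trace(a)*trace(b a b a^2) - trace(b a b a) = x^2*z^2 - x*y*z - x^2 - z^2 + 2
trace(a b^-1 a b a^2) = trace(a b a^3)*trace(b) - trace(a b a^3 b) = x^3*y*z - x^2*y^2 - x^2*z^2 - x*y*z + x^2 + y^2 + z^2 - 2
trace(b^2) = trace(b)*trace(b) - trace(1) = y^2 - 2
trace(b a^2 b) = trace(a)*trace(b^2 a) - trace(b^2) = x*y*z - x^2 - y^2 + 2
trace(a b a^2 b a) = trace(a)*trace(b a^2 b a) - trace(b a^2 b) = x^2*z^2 - 2*x*y*z + y^2 - 2
trace(b a b a b) = trace(b)*trace(a b a b) - trace(a b a) = y*z^2 - x*z - y
trace(a b a^2 b a b) = trace(a)*trace(b a b a b a) - trace(b a b a b) = x*z^3 - y*z^2 - 2*x*z + y
trace(a b^-1 a b a^2 b) = trace(a b a^2 b a)*trace(b) - trace(a b a^2 b a b) = x^2*y*z^2 - 2*x*y^2*z - x*z^3 + y^3 + y*z^2 + 2*x*z - 3*y
trace(a b^-1 a b^-1 a b a) = trace(a b^-1 a b a^2)*trace(b) - trace(a b^-1 a b a^2 b) = x^3*y^2*z - x^2*y^3 - 2*x^2*y*z^2 + x*y^2*z + x*z^3 + x^2*y - 2*x*z + y
trace(a^2) = trace(a)*trace(a) - trace(1) = x^2 - 2
trace(a^3) = trace(a)*trace(a^2) - trace(a) = x^3 - 3*x
trace(a^2 b^2 a) = trace(b)*trace(a^3 b) - trace(a^3) = x^2*y*z - x^3 - x*y^2 - y*z + 3*x
trace(a^2 b^2 a b) = trace(b)*trace(a b a^2 b) - trace(a b a^2) = x*y*z^2 - x^2*z - y^2*z + z
trace(a b^2 a b^-1 a) = trace(a^2 b^2 a)*trace(b) - trace(a^2 b^2 a b) = x^2*y^2*z - x^3*y - x*y^3 - x*y*z^2 + x^2*z + 3*x*y - z
trace(a b a b^2 a) = trace(b)*trace(a^2 b a b) - trace(a^2 b a) = x*y*z^2 - x^2*z - y^2*z + z
trace(a b a b^2 a b) = trace(b)*trace(a b a b a b) - trace(a b a b a) = y*z^3 - x*z^2 - 2*y*z + x
trace(a b^2 a b^-1 a b) = trace(a b a b^2 a)*trace(b) - trace(a b a b^2 a b) = x*y^2*z^2 - x^2*y*z - y^3*z - y*z^3 + x*z^2 + 3*y*z - x
trace(a b^-1 a b^-1 a b^2) = trace(a b^2 a b^-1 a)*trace(b) - trace(a b^2 a b^-1 a b) = x^2*y^3*z - x^3*y^2 - x*y^4 - 2*x*y^2*z^2 + 2*x^2*y*z + y^3*z + y*z^3 + 3*x*y^2 - x*z^2 - 4*y*z + x
assemble the triple (trace(r) - 2; trace(r a) - x; trace(r b) - y)

x^2*y^2*z - x*y^3 - 2*x*y*z^2 + y^2*z + z^3 + 2*x*y - 3*z - 2; x^3*y^2*z - x^2*y^3 - 2*x^2*y*z^2 + x*y^2*z + x*z^3 + x^2*y - 2*x*z - x + y; x^2*y^3*z - x^3*y^2 - x*y^4 - 2*x*y^2*z^2 + 2*x^2*y*z + y^3*z + y*z^3 + 3*x*y^2 - x*z^2 - 4*y*z + x - y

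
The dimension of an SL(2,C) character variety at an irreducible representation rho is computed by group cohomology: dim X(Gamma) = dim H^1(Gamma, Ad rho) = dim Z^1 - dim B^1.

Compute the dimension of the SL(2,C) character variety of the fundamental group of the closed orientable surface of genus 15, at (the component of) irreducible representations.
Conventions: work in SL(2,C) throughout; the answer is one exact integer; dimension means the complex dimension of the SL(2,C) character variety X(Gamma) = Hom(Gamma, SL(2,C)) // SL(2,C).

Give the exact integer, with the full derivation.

The genus-15 surface group: 2g = 30 generators, one relator prod [a_i, b_i].
Before the relator condition, cocycle space has dim 3*30 = 90.
d_2 is surjective at irreducible rho (its cokernel H^2 is dual to H^0 = 0), so dim Z^1 = 90 - 3 = 87.
As always at irreducible rho, dim B^1 = 3.
Hence dim X = 87 - 3 = 84.

84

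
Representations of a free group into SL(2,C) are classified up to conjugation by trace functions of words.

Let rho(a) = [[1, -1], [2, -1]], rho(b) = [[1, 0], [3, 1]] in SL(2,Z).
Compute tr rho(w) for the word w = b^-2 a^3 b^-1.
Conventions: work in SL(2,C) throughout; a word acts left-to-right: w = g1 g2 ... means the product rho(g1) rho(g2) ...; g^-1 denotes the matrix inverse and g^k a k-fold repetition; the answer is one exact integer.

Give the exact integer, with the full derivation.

rho(b^-1) = [[1, 0], [-3, 1]]
... * rho(b^-1) = [[1, 0], [-3, 1]]  ->  [[1, 0], [-6, 1]]
... * rho(a) = [[1, -1], [2, -1]]  ->  [[1, -1], [-4, 5]]
... * rho(a) = [[1, -1], [2, -1]]  ->  [[-1, 0], [6, -1]]
... * rho(a) = [[1, -1], [2, -1]]  ->  [[-1, 1], [4, -5]]
... * rho(b^-1) = [[1, 0], [-3, 1]]  ->  [[-4, 1], [19, -5]]
tr = -4 + -5 = -9

-9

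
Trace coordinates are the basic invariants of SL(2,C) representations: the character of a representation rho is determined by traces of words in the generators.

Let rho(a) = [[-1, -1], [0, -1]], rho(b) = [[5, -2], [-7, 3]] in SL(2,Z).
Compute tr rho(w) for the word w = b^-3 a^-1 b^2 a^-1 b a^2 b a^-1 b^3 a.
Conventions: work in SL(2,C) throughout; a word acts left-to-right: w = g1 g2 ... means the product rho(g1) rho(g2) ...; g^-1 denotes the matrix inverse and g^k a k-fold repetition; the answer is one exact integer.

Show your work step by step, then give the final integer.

rho(b^-1) = [[3, 2], [7, 5]]
... * rho(b^-1) = [[3, 2], [7, 5]]  ->  [[23, 16], [56, 39]]
... * rho(b^-1) = [[3, 2], [7, 5]]  ->  [[181, 126], [441, 307]]
... * rho(a^-1) = [[-1, 1], [0, -1]]  ->  [[-181, 55], [-441, 134]]
... * rho(b) = [[5, -2], [-7, 3]]  ->  [[-1290, 527], [-3143, 1284]]
... * rho(b) = [[5, -2], [-7, 3]]  ->  [[-10139, 4161], [-24703, 10138]]
... * rho(a^-1) = [[-1, 1], [0, -1]]  ->  [[10139, -14300], [24703, -34841]]
... * rho(b) = [[5, -2], [-7, 3]]  ->  [[150795, -63178], [367402, -153929]]
... * rho(a) = [[-1, -1], [0, -1]]  ->  [[-150795, -87617], [-367402, -213473]]
... * rho(a) = [[-1, -1], [0, -1]]  ->  [[150795, 238412], [367402, 580875]]
... * rho(b) = [[5, -2], [-7, 3]]  ->  [[-914909, 413646], [-2229115, 1007821]]
... * rho(a^-1) = [[-1, 1], [0, -1]]  ->  [[914909, -1328555], [2229115, -3236936]]
... * rho(b) = [[5, -2], [-7, 3]]  ->  [[13874430, -5815483], [33804127, -14169038]]
... * rho(b) = [[5, -2], [-7, 3]]  ->  [[110080531, -45195309], [268203901, -110115368]]
... * rho(b) = [[5, -2], [-7, 3]]  ->  [[866769818, -355746989], [2111827081, -866753906]]
... * rho(a) = [[-1, -1], [0, -1]]  ->  [[-866769818, -511022829], [-2111827081, -1245073175]]
tr = -866769818 + -1245073175 = -2111842993

-2111842993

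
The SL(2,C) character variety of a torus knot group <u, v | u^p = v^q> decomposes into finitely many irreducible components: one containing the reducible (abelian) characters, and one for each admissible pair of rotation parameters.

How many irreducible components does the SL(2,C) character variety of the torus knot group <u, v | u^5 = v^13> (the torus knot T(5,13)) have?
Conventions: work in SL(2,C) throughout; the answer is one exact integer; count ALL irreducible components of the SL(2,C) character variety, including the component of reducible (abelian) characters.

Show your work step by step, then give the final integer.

Gamma = < u, v | u^5 = v^13 > (torus knot T(5,13)); the central element u^5 = v^13 acts as +I or -I in any irreducible SL(2,C) representation.
This locks tr(u) to 2*cos(pi*alpha/5), alpha in 1..4, and tr(v) to 2*cos(pi*beta/13), beta in 1..12, on each component of irreducible characters.
u^5 = (-1)^alpha I and v^13 = (-1)^beta I must agree, so alpha and beta have equal parity.
Counting: 2 odd alphas x 6 odd betas + 2 even alphas x 6 even betas = 12 + 12 = 24.
components with irreducible characters: 24; plus the single component of reducible (abelian) characters: total 25.

25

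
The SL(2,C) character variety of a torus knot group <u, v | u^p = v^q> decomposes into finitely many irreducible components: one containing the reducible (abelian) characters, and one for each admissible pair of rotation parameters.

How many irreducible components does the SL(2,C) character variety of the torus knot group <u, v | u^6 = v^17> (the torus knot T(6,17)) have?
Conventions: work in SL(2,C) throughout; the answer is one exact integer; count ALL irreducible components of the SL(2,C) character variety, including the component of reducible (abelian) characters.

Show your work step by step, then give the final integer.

Gamma = < u, v | u^6 = v^17 > (torus knot T(6,17)); the central element u^6 = v^17 acts as +I or -I in any irreducible SL(2,C) representation.
This locks tr(u) to 2*cos(pi*alpha/6), alpha in 1..5, and tr(v) to 2*cos(pi*beta/17), beta in 1..16, on each component of irreducible characters.
u^6 = (-1)^alpha I and v^17 = (-1)^beta I must agree, so alpha and beta have equal parity.
Counting: 3 odd alphas x 8 odd betas + 2 even alphas x 8 even betas = 24 + 16 = 40.
components with irreducible characters: 40; plus the single component of reducible (abelian) characters: total 41.

41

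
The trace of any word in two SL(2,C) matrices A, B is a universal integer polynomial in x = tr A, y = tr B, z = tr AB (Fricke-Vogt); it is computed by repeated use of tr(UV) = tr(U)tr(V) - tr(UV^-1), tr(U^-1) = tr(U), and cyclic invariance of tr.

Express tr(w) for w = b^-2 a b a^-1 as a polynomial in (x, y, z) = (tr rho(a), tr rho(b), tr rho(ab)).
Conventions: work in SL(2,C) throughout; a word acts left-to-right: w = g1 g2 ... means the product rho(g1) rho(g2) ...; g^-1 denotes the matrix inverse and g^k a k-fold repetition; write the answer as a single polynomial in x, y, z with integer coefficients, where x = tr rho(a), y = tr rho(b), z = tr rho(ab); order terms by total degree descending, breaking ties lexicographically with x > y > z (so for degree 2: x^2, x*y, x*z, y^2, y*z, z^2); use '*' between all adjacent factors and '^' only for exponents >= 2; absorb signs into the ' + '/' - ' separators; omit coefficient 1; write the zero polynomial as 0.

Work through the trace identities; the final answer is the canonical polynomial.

use: tr(b a b) = tr(b)*tr(a b) - tr(a) = y*z - x
apply: tr(b a b a) = tr(b a)*tr(b a) - tr(1)   [split at repeated b] = z^2 - 2
tr(a b a^-1 b) = tr(b a b)*tr(a) - tr(b a b a) = x*y*z - x^2 - z^2 + 2
tr(b^-1 a b a^-1) = tr(a b a^-1)*tr(b) - tr(a b a^-1 b) = -x*y*z + x^2 + y^2 + z^2 - 2
tr(b^-2 a b a^-1) = tr(b^-1 a b a^-1)*tr(b) - tr(b^-1 a b a^-1 b) = -x*y^2*z + x^2*y + y^3 + y*z^2 - 3*y

-x*y^2*z + x^2*y + y^3 + y*z^2 - 3*y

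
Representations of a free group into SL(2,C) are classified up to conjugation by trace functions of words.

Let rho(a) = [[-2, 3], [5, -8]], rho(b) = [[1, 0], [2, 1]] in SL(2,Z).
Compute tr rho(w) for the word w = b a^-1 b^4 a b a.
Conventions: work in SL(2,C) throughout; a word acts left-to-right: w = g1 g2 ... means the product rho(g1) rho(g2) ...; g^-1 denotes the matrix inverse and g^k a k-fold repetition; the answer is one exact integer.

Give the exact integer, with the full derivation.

rho(b) = [[1, 0], [2, 1]]
... * rho(a^-1) = [[-8, -3], [-5, -2]]  ->  [[-8, -3], [-21, -8]]
... * rho(b) = [[1, 0], [2, 1]]  ->  [[-14, -3], [-37, -8]]
... * rho(b) = [[1, 0], [2, 1]]  ->  [[-20, -3], [-53, -8]]
... * rho(b) = [[1, 0], [2, 1]]  ->  [[-26, -3], [-69, -8]]
... * rho(b) = [[1, 0], [2, 1]]  ->  [[-32, -3], [-85, -8]]
... * rho(a) = [[-2, 3], [5, -8]]  ->  [[49, -72], [130, -191]]
... * rho(b) = [[1, 0], [2, 1]]  ->  [[-95, -72], [-252, -191]]
... * rho(a) = [[-2, 3], [5, -8]]  ->  [[-170, 291], [-451, 772]]
tr = -170 + 772 = 602

602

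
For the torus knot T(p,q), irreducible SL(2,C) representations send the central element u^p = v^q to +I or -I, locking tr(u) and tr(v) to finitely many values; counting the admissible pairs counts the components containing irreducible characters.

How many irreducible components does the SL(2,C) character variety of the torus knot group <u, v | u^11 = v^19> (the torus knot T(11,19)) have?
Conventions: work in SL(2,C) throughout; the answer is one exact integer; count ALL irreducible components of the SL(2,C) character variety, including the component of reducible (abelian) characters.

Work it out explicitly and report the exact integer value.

For T(11,19): irreducibility forces the central element u^11 = v^19 to one of +I, -I.
On an irreducible component, tr(u) is locked at 2*cos(pi*alpha/11) for some alpha in 1..10, and tr(v) at 2*cos(pi*beta/19) for some beta in 1..18.
u^11 = (-1)^alpha I and v^19 = (-1)^beta I must agree, so alpha and beta have equal parity.
Enumerate parity-matched pairs: 5*9 odd-odd plus 5*9 even-even gives 90.
Total: 90 irreducible-character components + 1 reducible (abelian) component = 91.

91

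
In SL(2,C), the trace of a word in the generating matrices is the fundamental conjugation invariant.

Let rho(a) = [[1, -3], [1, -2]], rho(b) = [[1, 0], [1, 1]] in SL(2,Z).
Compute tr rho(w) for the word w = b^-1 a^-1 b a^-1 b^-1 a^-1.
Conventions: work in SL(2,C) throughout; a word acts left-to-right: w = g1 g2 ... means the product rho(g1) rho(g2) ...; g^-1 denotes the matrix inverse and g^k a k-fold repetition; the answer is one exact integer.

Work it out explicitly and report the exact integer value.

38

rho(b^-1) = [[1, 0], [-1, 1]]
... * rho(a^-1) = [[-2, 3], [-1, 1]]  ->  [[-2, 3], [1, -2]]
... * rho(b) = [[1, 0], [1, 1]]  ->  [[1, 3], [-1, -2]]
... * rho(a^-1) = [[-2, 3], [-1, 1]]  ->  [[-5, 6], [4, -5]]
... * rho(b^-1) = [[1, 0], [-1, 1]]  ->  [[-11, 6], [9, -5]]
... * rho(a^-1) = [[-2, 3], [-1, 1]]  ->  [[16, -27], [-13, 22]]
tr = 16 + 22 = 38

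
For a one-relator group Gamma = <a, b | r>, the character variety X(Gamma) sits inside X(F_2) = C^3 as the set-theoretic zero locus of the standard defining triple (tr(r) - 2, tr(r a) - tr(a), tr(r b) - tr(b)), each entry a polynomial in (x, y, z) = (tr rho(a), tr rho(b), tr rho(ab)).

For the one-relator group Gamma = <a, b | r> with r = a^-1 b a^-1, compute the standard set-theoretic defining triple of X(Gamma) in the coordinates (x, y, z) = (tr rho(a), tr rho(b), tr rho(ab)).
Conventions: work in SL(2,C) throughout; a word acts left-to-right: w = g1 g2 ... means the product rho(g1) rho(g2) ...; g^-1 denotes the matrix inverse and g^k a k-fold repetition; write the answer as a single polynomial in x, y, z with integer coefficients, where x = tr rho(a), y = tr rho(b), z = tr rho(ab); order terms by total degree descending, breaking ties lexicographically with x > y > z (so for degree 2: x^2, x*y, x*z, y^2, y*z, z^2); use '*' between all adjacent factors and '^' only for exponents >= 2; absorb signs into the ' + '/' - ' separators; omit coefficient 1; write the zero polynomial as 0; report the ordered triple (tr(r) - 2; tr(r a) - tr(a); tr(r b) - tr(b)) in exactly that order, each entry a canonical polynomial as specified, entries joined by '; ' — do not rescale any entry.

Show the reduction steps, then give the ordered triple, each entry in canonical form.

x^2*y - x*z - y - 2; x*y - x - z; x^2*y^2 - 2*x*y*z + z^2 - y - 2

so tr(a^-1 b) = tr(b)*tr(a) - tr(b a)  (eliminate a^-1) = x*y - z
tr(a^-1 b a^-1) = tr(a^-1 b)*tr(a) - tr(a^-1 b a)  (eliminate a^-1) = x^2*y - x*z - y
tr(b^2) = tr(b)*tr(b) - tr(1) = y^2 - 2
tr(b^2 a) = tr(b)*tr(a b) - tr(a) = y*z - x
tr(b a^-1 b) = tr(b^2)*tr(a) - tr(b^2 a) = x*y^2 - y*z - x
tr(b a b a) = tr(a b)*tr(a b) - tr(1) = z^2 - 2
tr(b a^-1 b a) = tr(b a b)*tr(a) - tr(b a b a) = x*y*z - x^2 - z^2 + 2
so tr(a^-1 b a^-1 b) = tr(b a^-1 b)*tr(a) - tr(b a^-1 b a) = x^2*y^2 - 2*x*y*z + z^2 - 2
assemble the triple (tr(r) - 2; tr(r a) - x; tr(r b) - y)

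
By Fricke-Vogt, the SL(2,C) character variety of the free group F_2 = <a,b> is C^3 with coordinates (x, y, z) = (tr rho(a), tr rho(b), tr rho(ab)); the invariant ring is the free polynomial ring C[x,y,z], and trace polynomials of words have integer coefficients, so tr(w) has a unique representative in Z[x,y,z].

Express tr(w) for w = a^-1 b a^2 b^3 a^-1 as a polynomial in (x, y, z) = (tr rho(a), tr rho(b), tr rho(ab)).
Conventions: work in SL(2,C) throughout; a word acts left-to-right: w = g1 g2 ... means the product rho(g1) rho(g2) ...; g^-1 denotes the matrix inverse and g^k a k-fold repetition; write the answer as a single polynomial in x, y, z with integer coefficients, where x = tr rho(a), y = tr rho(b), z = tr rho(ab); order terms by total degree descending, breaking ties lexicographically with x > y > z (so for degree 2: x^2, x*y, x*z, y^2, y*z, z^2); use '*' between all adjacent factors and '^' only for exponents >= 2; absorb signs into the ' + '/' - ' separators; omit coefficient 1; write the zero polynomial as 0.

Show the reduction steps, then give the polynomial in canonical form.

x^3*y^3*z - x^4*y^2 - x^2*y^4 - x^2*y^2*z^2 - x^3*y*z + x^4 + 5*x^2*y^2 + x^2*z^2 + y^4 - 4*x^2 - 4*y^2 + 2

tr(a b^2) = tr(b) tr(a b) - tr(a)  (reduce the b square) = y*z - x
apply: tr(b^3 a) = tr(b) tr(a b^2) - tr(a b)  (reduce the b square) = y^2*z - x*y - z
use: tr(b^2) = tr(b) tr(b) - tr(1)  (reduce the b square) = y^2 - 2
use: tr(b^3) = tr(b) tr(b^2) - tr(b)  (reduce the b square) = y^3 - 3*y
tr(a^2 b^3) = tr(a) tr(b^3 a) - tr(b^3)  (reduce the a square) = x*y^2*z - x^2*y - y^3 - x*z + 3*y
use: tr(a^2 b) = tr(a) tr(b a) - tr(b)  (reduce the a square) = x*z - y
use: tr(a^2) = tr(a) tr(a) - tr(1)  (reduce the a square) = x^2 - 2
apply: tr(a^2 b^2) = tr(b) tr(a^2 b) - tr(a^2)  (reduce the b square) = x*y*z - x^2 - y^2 + 2
use: tr(b a^2 b^3) = tr(b) tr(a^2 b^3) - tr(a^2 b^2)  (reduce the b square) = x*y^3*z - x^2*y^2 - y^4 - 2*x*y*z + x^2 + 4*y^2 - 2
use: tr(a b a b) = tr(b a) tr(b a) - tr(1)  (split on b) = z^2 - 2
use: tr(b^2 a b a) = tr(b) tr(a b a b) - tr(a b a)  (reduce the b square) = y*z^2 - x*z - y
apply: tr(a b a^2 b^2) = tr(a) tr(b^2 a b a) - tr(b^2 a b)  (reduce the a square) = x*y*z^2 - x^2*z - y^2*z + z
use: tr(a b a^2 b) = tr(a) tr(b a b a) - tr(b a b)  (reduce the a square) = x*z^2 - y*z - x
tr(b a^2 b^3 a) = tr(b) tr(a b a^2 b^2) - tr(a b a^2 b)  (reduce the b square) = x*y^2*z^2 - x^2*y*z - y^3*z - x*z^2 + 2*y*z + x
tr(a^-1 b a^2 b^3) = tr(b a^2 b^3) tr(a) - tr(b a^2 b^3 a)  (eliminate a^-1) = x^2*y^3*z - x^3*y^2 - x*y^4 - x*y^2*z^2 - x^2*y*z + y^3*z + x^3 + 4*x*y^2 + x*z^2 - 2*y*z - 3*x
tr(a^-1 b a^2 b^3 a^-1) = tr(a^-1 b a^2 b^3) tr(a) - tr(a^-1 b a^2 b^3 a)  (eliminate a^-1) = x^3*y^3*z - x^4*y^2 - x^2*y^4 - x^2*y^2*z^2 - x^3*y*z + x^4 + 5*x^2*y^2 + x^2*z^2 + y^4 - 4*x^2 - 4*y^2 + 2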